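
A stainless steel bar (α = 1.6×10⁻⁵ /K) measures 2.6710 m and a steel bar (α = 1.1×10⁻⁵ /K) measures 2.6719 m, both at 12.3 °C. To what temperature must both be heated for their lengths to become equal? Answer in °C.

Equal length when α₁L₁ΔT − α₂L₂ΔT = L₂ − L₁ = 9.00×10⁻⁴ m
α₁L₁ = 4.2736×10⁻⁵, α₂L₂ = 2.93909×10⁻⁵ → Δ(αL) = 1.33451×10⁻⁵ m/K
ΔT = 9.00×10⁻⁴ / 1.33451×10⁻⁵ = 67.4405 K, so T = 12.3 + 67.4405 = 79.7405 °C

T = 79.74 °C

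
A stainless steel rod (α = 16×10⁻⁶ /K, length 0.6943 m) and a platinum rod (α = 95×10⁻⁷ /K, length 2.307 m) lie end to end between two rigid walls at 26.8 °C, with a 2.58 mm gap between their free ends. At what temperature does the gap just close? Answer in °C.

α₁L₁ = 1.11088×10⁻⁵ m/K, α₂L₂ = 2.19165×10⁻⁵ m/K → total 3.30253×10⁻⁵ m/K
ΔT = g/(α₁L₁+α₂L₂) = 2.58×10⁻³ / 3.30253×10⁻⁵ = 78.12 K
T = 26.8 + 78.12 = 104.92 °C

T = 105 °C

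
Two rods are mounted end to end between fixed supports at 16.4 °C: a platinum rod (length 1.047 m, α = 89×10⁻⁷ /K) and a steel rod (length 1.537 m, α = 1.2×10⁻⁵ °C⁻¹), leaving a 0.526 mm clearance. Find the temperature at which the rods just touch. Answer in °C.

T = 35.3 °C

Gap closes when ΔL₁ + ΔL₂ = 0.526 mm = 5.26×10⁻⁴ m
(α₁L₁ + α₂L₂)ΔT = g
α₁L₁ + α₂L₂ = 89×10⁻⁷×1.047 + 1.2×10⁻⁵×1.537 = 2.77623×10⁻⁵ m/K
ΔT = 5.26×10⁻⁴ / 2.77623×10⁻⁵ = 18.947 K
T = 16.4 + 18.947 = 35.347 °C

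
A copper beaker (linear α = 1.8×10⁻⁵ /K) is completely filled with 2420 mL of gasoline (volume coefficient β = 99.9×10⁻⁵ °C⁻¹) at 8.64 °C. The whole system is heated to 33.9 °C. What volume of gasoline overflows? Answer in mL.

The beaker also expands: β_container ≈ 3α = 5.4×10⁻⁵ /K
Net overflow = V₀(β_liq − 3α_cont)ΔT
β − 3α = 9.99×10⁻⁴ − 5.4×10⁻⁵ = 9.45×10⁻⁴ /K; ΔT = 25.26 K
ΔV = 2420 × 9.45×10⁻⁴ × 25.26 = 57.8 mL

57.8 mL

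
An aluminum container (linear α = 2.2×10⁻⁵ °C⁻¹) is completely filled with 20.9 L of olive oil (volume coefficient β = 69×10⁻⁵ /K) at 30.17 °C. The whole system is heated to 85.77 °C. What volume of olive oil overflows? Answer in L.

The container also expands: β_container ≈ 3α = 6.6×10⁻⁵ /K
Net overflow = V₀(β_liq − 3α_cont)ΔT
β − 3α = 6.90×10⁻⁴ − 6.6×10⁻⁵ = 6.24×10⁻⁴ /K; ΔT = 55.60 K
ΔV = 20.9 × 6.24×10⁻⁴ × 55.60 = 0.725 L

0.725 L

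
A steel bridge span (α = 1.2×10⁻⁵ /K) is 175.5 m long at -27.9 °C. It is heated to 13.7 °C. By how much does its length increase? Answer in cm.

|ΔT| = |13.7 − (-27.9)| = 41.6 K
ΔL = αL₀ΔT = (1.2×10⁻⁵)(175.5)(41.6) = 8.76×10⁻² m

ΔL = 8.76 cm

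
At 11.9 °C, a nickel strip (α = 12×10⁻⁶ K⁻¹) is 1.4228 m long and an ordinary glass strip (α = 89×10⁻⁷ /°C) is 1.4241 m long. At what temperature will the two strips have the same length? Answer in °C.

L₁(1 + α₁ΔT) = L₂(1 + α₂ΔT) ⇒ ΔT = (L₂ − L₁)/(α₁L₁ − α₂L₂)
L₂ − L₁ = 1.4241 − 1.4228 = 1.30×10⁻³ m
α₁L₁ − α₂L₂ = 12×10⁻⁶×1.4228 − 89×10⁻⁷×1.4241 = 4.39911×10⁻⁶ m/K
ΔT = 1.30×10⁻³ / 4.39911×10⁻⁶ = 295.514 K
T = 11.9 + 295.514 = 307.414 °C

T = 307.4 °C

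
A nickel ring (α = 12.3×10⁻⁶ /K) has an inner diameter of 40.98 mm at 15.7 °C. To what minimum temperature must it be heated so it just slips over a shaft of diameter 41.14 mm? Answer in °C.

Required Δd = 41.14 − 40.98 = 0.16 mm
Δd = αd₀ΔT ⇒ ΔT = Δd/(αd₀) = 0.16 / (12.3×10⁻⁶ × 40.98) = 317.43 K
T_min = 15.7 + 317.43 = 333.13 °C

T = 333 °C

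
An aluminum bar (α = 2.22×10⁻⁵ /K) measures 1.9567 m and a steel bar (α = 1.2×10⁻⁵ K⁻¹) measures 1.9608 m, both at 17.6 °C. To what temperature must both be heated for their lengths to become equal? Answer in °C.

T = 223.5 °C

Equal length when α₁L₁ΔT − α₂L₂ΔT = L₂ − L₁ = 4.10×10⁻³ m
α₁L₁ = 4.343874×10⁻⁵, α₂L₂ = 2.35296×10⁻⁵ → Δ(αL) = 1.990914×10⁻⁵ m/K
ΔT = 4.10×10⁻³ / 1.990914×10⁻⁵ = 205.936 K, so T = 17.6 + 205.936 = 223.536 °C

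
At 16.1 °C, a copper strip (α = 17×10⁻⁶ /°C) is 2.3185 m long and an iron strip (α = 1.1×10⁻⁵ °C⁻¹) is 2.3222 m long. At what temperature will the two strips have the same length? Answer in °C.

L₁(1 + α₁ΔT) = L₂(1 + α₂ΔT) ⇒ ΔT = (L₂ − L₁)/(α₁L₁ − α₂L₂)
L₂ − L₁ = 2.3222 − 2.3185 = 3.70×10⁻³ m
α₁L₁ − α₂L₂ = 17×10⁻⁶×2.3185 − 1.1×10⁻⁵×2.3222 = 1.38703×10⁻⁵ m/K
ΔT = 3.70×10⁻³ / 1.38703×10⁻⁵ = 266.757 K
T = 16.1 + 266.757 = 282.857 °C

T = 282.9 °C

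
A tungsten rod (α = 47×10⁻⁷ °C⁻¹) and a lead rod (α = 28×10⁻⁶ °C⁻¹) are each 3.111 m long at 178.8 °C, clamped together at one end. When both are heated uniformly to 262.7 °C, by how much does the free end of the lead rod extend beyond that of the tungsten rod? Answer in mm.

ΔT = 83.9 K
tungsten: ΔL = 47×10⁻⁷ × 3.111 m × 83.9 = 1.2268×10⁻³ m = 1.2268 mm
lead: ΔL = 28×10⁻⁶ × 3.111 m × 83.9 = 7.3084×10⁻³ m = 7.3084 mm
difference = 7.3084 − 1.2268 = 6.0816 mm

6.08 mm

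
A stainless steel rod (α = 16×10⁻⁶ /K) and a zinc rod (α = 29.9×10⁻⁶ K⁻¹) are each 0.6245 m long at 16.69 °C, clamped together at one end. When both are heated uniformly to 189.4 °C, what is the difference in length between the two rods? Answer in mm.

ΔT = 172.71 K
stainless steel: ΔL = 16×10⁻⁶ × 0.6245 m × 172.71 = 1.7257×10⁻³ m = 1.7257 mm
zinc: ΔL = 29.9×10⁻⁶ × 0.6245 m × 172.71 = 3.2249×10⁻³ m = 3.2249 mm
difference = 3.2249 − 1.7257 = 1.4992 mm

1.50 mm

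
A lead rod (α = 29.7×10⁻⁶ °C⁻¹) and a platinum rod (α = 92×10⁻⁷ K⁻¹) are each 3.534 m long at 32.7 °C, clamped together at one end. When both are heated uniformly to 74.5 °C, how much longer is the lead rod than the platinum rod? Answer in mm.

ΔT = 41.8 K
lead: ΔL = 29.7×10⁻⁶ × 3.534 m × 41.8 = 4.3873×10⁻³ m = 4.3873 mm
platinum: ΔL = 92×10⁻⁷ × 3.534 m × 41.8 = 1.3590×10⁻³ m = 1.3590 mm
difference = 4.3873 − 1.3590 = 3.0283 mm

3.03 mm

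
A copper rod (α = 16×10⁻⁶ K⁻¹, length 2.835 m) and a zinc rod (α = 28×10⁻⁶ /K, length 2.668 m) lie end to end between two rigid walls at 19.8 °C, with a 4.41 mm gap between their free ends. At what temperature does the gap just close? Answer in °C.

Gap closes when ΔL₁ + ΔL₂ = 4.41 mm = 4.41×10⁻³ m
(α₁L₁ + α₂L₂)ΔT = g
α₁L₁ + α₂L₂ = 16×10⁻⁶×2.835 + 28×10⁻⁶×2.668 = 1.20064×10⁻⁴ m/K
ΔT = 4.41×10⁻³ / 1.20064×10⁻⁴ = 36.730 K
T = 19.8 + 36.730 = 56.530 °C

T = 56.5 °C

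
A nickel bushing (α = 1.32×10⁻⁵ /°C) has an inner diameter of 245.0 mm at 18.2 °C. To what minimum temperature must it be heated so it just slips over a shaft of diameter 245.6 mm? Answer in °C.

T = 204 °C

Required Δd = 245.6 − 245.0 = 0.6 mm
Δd = αd₀ΔT ⇒ ΔT = Δd/(αd₀) = 0.6 / (1.32×10⁻⁵ × 245.0) = 185.53 K
T_min = 18.2 + 185.53 = 203.73 °C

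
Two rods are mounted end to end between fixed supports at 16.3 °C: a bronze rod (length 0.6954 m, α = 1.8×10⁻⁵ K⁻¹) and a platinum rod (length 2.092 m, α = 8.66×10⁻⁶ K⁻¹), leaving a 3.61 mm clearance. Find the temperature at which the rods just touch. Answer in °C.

α₁L₁ = 1.25172×10⁻⁵ m/K, α₂L₂ = 1.811672×10⁻⁵ m/K → total 3.063392×10⁻⁵ m/K
ΔT = g/(α₁L₁+α₂L₂) = 3.61×10⁻³ / 3.063392×10⁻⁵ = 117.84 K
T = 16.3 + 117.84 = 134.14 °C

T = 134 °C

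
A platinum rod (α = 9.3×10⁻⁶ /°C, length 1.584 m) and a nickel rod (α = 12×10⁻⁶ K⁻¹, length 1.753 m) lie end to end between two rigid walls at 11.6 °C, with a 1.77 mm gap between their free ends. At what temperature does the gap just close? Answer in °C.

T = 61.1 °C

α₁L₁ = 1.47312×10⁻⁵ m/K, α₂L₂ = 2.1036×10⁻⁵ m/K → total 3.57672×10⁻⁵ m/K
ΔT = g/(α₁L₁+α₂L₂) = 1.77×10⁻³ / 3.57672×10⁻⁵ = 49.487 K
T = 11.6 + 49.487 = 61.087 °C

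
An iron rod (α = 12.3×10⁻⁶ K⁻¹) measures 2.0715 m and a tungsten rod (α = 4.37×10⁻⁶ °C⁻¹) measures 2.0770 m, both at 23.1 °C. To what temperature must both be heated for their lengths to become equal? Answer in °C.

T = 358.4 °C

L₁(1 + α₁ΔT) = L₂(1 + α₂ΔT) ⇒ ΔT = (L₂ − L₁)/(α₁L₁ − α₂L₂)
L₂ − L₁ = 2.0770 − 2.0715 = 5.50×10⁻³ m
α₁L₁ − α₂L₂ = 12.3×10⁻⁶×2.0715 − 4.37×10⁻⁶×2.0770 = 1.640296×10⁻⁵ m/K
ΔT = 5.50×10⁻³ / 1.640296×10⁻⁵ = 335.305 K
T = 23.1 + 335.305 = 358.405 °C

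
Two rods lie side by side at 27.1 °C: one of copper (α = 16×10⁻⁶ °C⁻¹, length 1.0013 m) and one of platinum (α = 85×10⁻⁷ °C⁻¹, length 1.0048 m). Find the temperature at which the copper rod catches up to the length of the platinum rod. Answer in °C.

Equal length when α₁L₁ΔT − α₂L₂ΔT = L₂ − L₁ = 3.50×10⁻³ m
α₁L₁ = 1.60208×10⁻⁵, α₂L₂ = 8.5408×10⁻⁶ → Δ(αL) = 7.48×10⁻⁶ m/K
ΔT = 3.50×10⁻³ / 7.48×10⁻⁶ = 467.914 K, so T = 27.1 + 467.914 = 495.014 °C

T = 495.0 °C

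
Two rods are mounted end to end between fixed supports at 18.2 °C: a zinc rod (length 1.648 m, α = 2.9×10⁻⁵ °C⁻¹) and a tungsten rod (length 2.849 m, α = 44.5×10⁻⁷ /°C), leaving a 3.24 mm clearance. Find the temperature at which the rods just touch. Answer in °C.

T = 71.8 °C

α₁L₁ = 4.7792×10⁻⁵ m/K, α₂L₂ = 1.267805×10⁻⁵ m/K → total 6.047005×10⁻⁵ m/K
ΔT = g/(α₁L₁+α₂L₂) = 3.24×10⁻³ / 6.047005×10⁻⁵ = 53.580 K
T = 18.2 + 53.580 = 71.780 °C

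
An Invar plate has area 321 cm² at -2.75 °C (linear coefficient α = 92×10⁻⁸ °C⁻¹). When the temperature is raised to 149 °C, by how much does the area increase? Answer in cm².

Area coefficient ≈ 2α; |ΔT| = 151.75 K
ΔA = 2αA₀ΔT = 2(92×10⁻⁸)(321)(151.75) = 0.0896 cm²

ΔA = 0.0896 cm²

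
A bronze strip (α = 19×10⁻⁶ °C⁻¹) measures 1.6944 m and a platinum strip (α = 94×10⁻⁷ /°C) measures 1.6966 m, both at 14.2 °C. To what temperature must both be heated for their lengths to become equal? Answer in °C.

L₁(1 + α₁ΔT) = L₂(1 + α₂ΔT) ⇒ ΔT = (L₂ − L₁)/(α₁L₁ − α₂L₂)
L₂ − L₁ = 1.6966 − 1.6944 = 2.20×10⁻³ m
α₁L₁ − α₂L₂ = 19×10⁻⁶×1.6944 − 94×10⁻⁷×1.6966 = 1.624556×10⁻⁵ m/K
ΔT = 2.20×10⁻³ / 1.624556×10⁻⁵ = 135.422 K
T = 14.2 + 135.422 = 149.622 °C

T = 149.6 °C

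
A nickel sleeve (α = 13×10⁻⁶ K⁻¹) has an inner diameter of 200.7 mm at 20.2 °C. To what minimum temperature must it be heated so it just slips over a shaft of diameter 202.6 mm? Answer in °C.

T = 748 °C

Required Δd = 202.6 − 200.7 = 1.9 mm
Δd = αd₀ΔT ⇒ ΔT = Δd/(αd₀) = 1.9 / (13×10⁻⁶ × 200.7) = 728.22 K
T_min = 20.2 + 728.22 = 748.42 °C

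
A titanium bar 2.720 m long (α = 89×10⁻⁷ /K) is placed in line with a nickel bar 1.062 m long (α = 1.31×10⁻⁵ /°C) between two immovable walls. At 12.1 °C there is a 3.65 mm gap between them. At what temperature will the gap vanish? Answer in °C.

T = 108 °C

α₁L₁ = 2.4208×10⁻⁵ m/K, α₂L₂ = 1.39122×10⁻⁵ m/K → total 3.81202×10⁻⁵ m/K
ΔT = g/(α₁L₁+α₂L₂) = 3.65×10⁻³ / 3.81202×10⁻⁵ = 95.75 K
T = 12.1 + 95.75 = 107.85 °C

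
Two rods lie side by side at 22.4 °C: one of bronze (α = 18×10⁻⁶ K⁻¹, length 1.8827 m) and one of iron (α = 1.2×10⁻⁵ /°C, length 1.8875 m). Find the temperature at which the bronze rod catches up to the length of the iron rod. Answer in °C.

T = 449.5 °C

L₁(1 + α₁ΔT) = L₂(1 + α₂ΔT) ⇒ ΔT = (L₂ − L₁)/(α₁L₁ − α₂L₂)
L₂ − L₁ = 1.8875 − 1.8827 = 4.80×10⁻³ m
α₁L₁ − α₂L₂ = 18×10⁻⁶×1.8827 − 1.2×10⁻⁵×1.8875 = 1.12386×10⁻⁵ m/K
ΔT = 4.80×10⁻³ / 1.12386×10⁻⁵ = 427.099 K
T = 22.4 + 427.099 = 449.499 °C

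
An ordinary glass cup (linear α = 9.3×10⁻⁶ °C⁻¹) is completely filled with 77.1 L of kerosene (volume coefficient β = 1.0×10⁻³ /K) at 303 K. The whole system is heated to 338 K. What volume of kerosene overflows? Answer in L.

The cup also expands: β_container ≈ 3α = 2.79×10⁻⁵ /K
Net overflow = V₀(β_liq − 3α_cont)ΔT
β − 3α = 1.00×10⁻³ − 2.79×10⁻⁵ = 9.721×10⁻⁴ /K; ΔT = 35 K
ΔV = 77.1 × 9.721×10⁻⁴ × 35 = 2.62 L

2.62 L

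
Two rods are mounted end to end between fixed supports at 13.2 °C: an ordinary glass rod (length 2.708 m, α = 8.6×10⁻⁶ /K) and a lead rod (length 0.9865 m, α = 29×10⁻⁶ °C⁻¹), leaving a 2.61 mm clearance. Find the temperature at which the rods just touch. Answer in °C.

α₁L₁ = 2.32888×10⁻⁵ m/K, α₂L₂ = 2.86085×10⁻⁵ m/K → total 5.18973×10⁻⁵ m/K
ΔT = g/(α₁L₁+α₂L₂) = 2.61×10⁻³ / 5.18973×10⁻⁵ = 50.292 K
T = 13.2 + 50.292 = 63.492 °C

T = 63.5 °C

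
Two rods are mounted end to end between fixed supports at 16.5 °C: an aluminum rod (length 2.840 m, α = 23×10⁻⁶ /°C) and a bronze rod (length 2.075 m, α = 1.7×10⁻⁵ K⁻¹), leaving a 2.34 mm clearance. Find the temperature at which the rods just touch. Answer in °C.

T = 39.8 °C

α₁L₁ = 6.532×10⁻⁵ m/K, α₂L₂ = 3.5275×10⁻⁵ m/K → total 1.00595×10⁻⁴ m/K
ΔT = g/(α₁L₁+α₂L₂) = 2.34×10⁻³ / 1.00595×10⁻⁴ = 23.262 K
T = 16.5 + 23.262 = 39.762 °C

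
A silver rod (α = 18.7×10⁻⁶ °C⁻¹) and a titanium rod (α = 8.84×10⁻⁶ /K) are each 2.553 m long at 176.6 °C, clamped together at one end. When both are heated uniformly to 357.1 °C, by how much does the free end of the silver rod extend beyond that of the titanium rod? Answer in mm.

4.54 mm

ΔT = 180.5 K
silver: ΔL = 18.7×10⁻⁶ × 2.553 m × 180.5 = 8.6173×10⁻³ m = 8.6173 mm
titanium: ΔL = 8.84×10⁻⁶ × 2.553 m × 180.5 = 4.0736×10⁻³ m = 4.0736 mm
difference = 8.6173 − 4.0736 = 4.5437 mm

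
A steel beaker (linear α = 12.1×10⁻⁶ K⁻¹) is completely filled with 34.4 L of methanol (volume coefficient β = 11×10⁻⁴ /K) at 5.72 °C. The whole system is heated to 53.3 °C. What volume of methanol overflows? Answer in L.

1.74 L

The beaker also expands: β_container ≈ 3α = 3.63×10⁻⁵ /K
Net overflow = V₀(β_liq − 3α_cont)ΔT
β − 3α = 1.10×10⁻³ − 3.63×10⁻⁵ = 1.0637×10⁻³ /K; ΔT = 47.58 K
ΔV = 34.4 × 1.0637×10⁻³ × 47.58 = 1.74 L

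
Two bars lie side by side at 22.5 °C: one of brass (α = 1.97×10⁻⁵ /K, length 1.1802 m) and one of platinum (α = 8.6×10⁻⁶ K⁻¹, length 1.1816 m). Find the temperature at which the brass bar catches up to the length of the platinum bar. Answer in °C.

Equal length when α₁L₁ΔT − α₂L₂ΔT = L₂ − L₁ = 1.40×10⁻³ m
α₁L₁ = 2.324994×10⁻⁵, α₂L₂ = 1.016176×10⁻⁵ → Δ(αL) = 1.308818×10⁻⁵ m/K
ΔT = 1.40×10⁻³ / 1.308818×10⁻⁵ = 106.967 K, so T = 22.5 + 106.967 = 129.467 °C

T = 129.5 °C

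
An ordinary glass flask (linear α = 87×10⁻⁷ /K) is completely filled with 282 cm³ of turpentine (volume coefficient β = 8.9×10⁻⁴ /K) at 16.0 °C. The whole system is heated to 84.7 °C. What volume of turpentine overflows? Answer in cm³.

16.7 cm³

The flask also expands: β_container ≈ 3α = 2.61×10⁻⁵ /K
Net overflow = V₀(β_liq − 3α_cont)ΔT
β − 3α = 8.90×10⁻⁴ − 2.61×10⁻⁵ = 8.639×10⁻⁴ /K; ΔT = 68.7 K
ΔV = 282 × 8.639×10⁻⁴ × 68.7 = 16.7 cm³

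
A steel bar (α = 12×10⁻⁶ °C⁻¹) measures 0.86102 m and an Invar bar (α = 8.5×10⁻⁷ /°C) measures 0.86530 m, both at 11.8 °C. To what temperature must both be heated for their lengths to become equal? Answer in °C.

L₁(1 + α₁ΔT) = L₂(1 + α₂ΔT) ⇒ ΔT = (L₂ − L₁)/(α₁L₁ − α₂L₂)
L₂ − L₁ = 0.86530 − 0.86102 = 4.28×10⁻³ m
α₁L₁ − α₂L₂ = 12×10⁻⁶×0.86102 − 8.5×10⁻⁷×0.86530 = 9.596735×10⁻⁶ m/K
ΔT = 4.28×10⁻³ / 9.596735×10⁻⁶ = 445.985 K
T = 11.8 + 445.985 = 457.785 °C

T = 457.8 °C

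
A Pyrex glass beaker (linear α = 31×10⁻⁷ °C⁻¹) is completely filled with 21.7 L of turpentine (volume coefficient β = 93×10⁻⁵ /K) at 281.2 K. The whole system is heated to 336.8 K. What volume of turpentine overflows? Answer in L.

1.11 L

The beaker also expands: β_container ≈ 3α = 9.3×10⁻⁶ /K
Net overflow = V₀(β_liq − 3α_cont)ΔT
β − 3α = 9.30×10⁻⁴ − 9.3×10⁻⁶ = 9.207×10⁻⁴ /K; ΔT = 55.6 K
ΔV = 21.7 × 9.207×10⁻⁴ × 55.6 = 1.11 L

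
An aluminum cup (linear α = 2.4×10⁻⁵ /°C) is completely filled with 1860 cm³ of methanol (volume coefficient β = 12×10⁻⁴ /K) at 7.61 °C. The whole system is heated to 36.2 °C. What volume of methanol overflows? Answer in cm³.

The cup also expands: β_container ≈ 3α = 7.2×10⁻⁵ /K
Net overflow = V₀(β_liq − 3α_cont)ΔT
β − 3α = 1.20×10⁻³ − 7.2×10⁻⁵ = 1.128×10⁻³ /K; ΔT = 28.59 K
ΔV = 1860 × 1.128×10⁻³ × 28.59 = 60.0 cm³

60.0 cm³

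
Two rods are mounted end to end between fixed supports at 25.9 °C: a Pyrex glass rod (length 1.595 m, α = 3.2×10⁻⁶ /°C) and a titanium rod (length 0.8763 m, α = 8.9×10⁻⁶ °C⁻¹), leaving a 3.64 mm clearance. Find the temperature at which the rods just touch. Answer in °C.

T = 308 °C

α₁L₁ = 5.104×10⁻⁶ m/K, α₂L₂ = 7.79907×10⁻⁶ m/K → total 1.290307×10⁻⁵ m/K
ΔT = g/(α₁L₁+α₂L₂) = 3.64×10⁻³ / 1.290307×10⁻⁵ = 282.10 K
T = 25.9 + 282.10 = 308.00 °C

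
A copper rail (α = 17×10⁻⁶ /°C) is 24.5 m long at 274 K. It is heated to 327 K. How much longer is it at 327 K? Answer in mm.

ΔL = 22.1 mm

|ΔT| = |327 − 274| = 53 K
ΔL = αL₀ΔT = (17×10⁻⁶)(24.5)(53) = 2.21×10⁻² m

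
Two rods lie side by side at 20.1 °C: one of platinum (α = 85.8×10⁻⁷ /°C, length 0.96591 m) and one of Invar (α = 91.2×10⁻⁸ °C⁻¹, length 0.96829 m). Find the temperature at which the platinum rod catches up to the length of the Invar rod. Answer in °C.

L₁(1 + α₁ΔT) = L₂(1 + α₂ΔT) ⇒ ΔT = (L₂ − L₁)/(α₁L₁ − α₂L₂)
L₂ − L₁ = 0.96829 − 0.96591 = 2.38×10⁻³ m
α₁L₁ − α₂L₂ = 85.8×10⁻⁷×0.96591 − 91.2×10⁻⁸×0.96829 = 7.40442732×10⁻⁶ m/K
ΔT = 2.38×10⁻³ / 7.40442732×10⁻⁶ = 321.429 K
T = 20.1 + 321.429 = 341.529 °C

T = 341.5 °C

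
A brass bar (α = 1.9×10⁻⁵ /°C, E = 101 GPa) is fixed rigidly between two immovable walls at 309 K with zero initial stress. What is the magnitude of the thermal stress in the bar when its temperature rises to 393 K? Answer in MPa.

Fully constrained: the free strain ε = αΔT is blocked, so σ = Eε = EαΔT.
|ΔT| = 84 K
σ = 101×10⁹ × 1.9×10⁻⁵ × 84 = 1.61×10⁸ Pa

σ = 161 MPa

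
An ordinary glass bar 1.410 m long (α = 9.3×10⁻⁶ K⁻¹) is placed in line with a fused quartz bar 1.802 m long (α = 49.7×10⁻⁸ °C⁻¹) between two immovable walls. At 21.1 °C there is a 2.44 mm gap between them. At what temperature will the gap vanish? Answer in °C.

α₁L₁ = 1.3113×10⁻⁵ m/K, α₂L₂ = 8.95594×10⁻⁷ m/K → total 1.4008594×10⁻⁵ m/K
ΔT = g/(α₁L₁+α₂L₂) = 2.44×10⁻³ / 1.4008594×10⁻⁵ = 174.18 K
T = 21.1 + 174.18 = 195.28 °C

T = 195 °C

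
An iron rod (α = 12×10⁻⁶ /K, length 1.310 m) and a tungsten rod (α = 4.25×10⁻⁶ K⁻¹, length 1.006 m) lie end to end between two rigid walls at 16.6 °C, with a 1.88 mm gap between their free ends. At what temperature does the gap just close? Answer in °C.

T = 111 °C

α₁L₁ = 1.572×10⁻⁵ m/K, α₂L₂ = 4.2755×10⁻⁶ m/K → total 1.99955×10⁻⁵ m/K
ΔT = g/(α₁L₁+α₂L₂) = 1.88×10⁻³ / 1.99955×10⁻⁵ = 94.02 K
T = 16.6 + 94.02 = 110.62 °C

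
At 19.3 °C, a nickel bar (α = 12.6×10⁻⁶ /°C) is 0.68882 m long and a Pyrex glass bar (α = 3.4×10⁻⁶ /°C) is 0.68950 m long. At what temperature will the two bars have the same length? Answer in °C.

Equal length when α₁L₁ΔT − α₂L₂ΔT = L₂ − L₁ = 6.80×10⁻⁴ m
α₁L₁ = 8.679132×10⁻⁶, α₂L₂ = 2.3443×10⁻⁶ → Δ(αL) = 6.334832×10⁻⁶ m/K
ΔT = 6.80×10⁻⁴ / 6.334832×10⁻⁶ = 107.343 K, so T = 19.3 + 107.343 = 126.643 °C

T = 126.6 °C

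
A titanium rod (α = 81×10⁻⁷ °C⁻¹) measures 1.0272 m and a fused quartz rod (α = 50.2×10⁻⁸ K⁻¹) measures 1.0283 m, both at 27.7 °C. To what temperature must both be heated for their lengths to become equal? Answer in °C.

T = 168.7 °C

L₁(1 + α₁ΔT) = L₂(1 + α₂ΔT) ⇒ ΔT = (L₂ − L₁)/(α₁L₁ − α₂L₂)
L₂ − L₁ = 1.0283 − 1.0272 = 1.10×10⁻³ m
α₁L₁ − α₂L₂ = 81×10⁻⁷×1.0272 − 50.2×10⁻⁸×1.0283 = 7.8041134×10⁻⁶ m/K
ΔT = 1.10×10⁻³ / 7.8041134×10⁻⁶ = 140.951 K
T = 27.7 + 140.951 = 168.651 °C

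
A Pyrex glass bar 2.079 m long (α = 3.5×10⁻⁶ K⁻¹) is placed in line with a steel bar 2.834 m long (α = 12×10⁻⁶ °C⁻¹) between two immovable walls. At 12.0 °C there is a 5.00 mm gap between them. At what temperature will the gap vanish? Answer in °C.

T = 133 °C

Gap closes when ΔL₁ + ΔL₂ = 5.00 mm = 5.00×10⁻³ m
(α₁L₁ + α₂L₂)ΔT = g
α₁L₁ + α₂L₂ = 3.5×10⁻⁶×2.079 + 12×10⁻⁶×2.834 = 4.12845×10⁻⁵ m/K
ΔT = 5.00×10⁻³ / 4.12845×10⁻⁵ = 121.11 K
T = 12.0 + 121.11 = 133.11 °C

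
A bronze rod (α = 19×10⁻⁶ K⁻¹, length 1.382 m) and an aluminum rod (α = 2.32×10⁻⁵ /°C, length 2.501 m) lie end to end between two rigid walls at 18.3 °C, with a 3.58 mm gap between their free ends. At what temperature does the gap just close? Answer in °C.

T = 60.8 °C

Gap closes when ΔL₁ + ΔL₂ = 3.58 mm = 3.58×10⁻³ m
(α₁L₁ + α₂L₂)ΔT = g
α₁L₁ + α₂L₂ = 19×10⁻⁶×1.382 + 2.32×10⁻⁵×2.501 = 8.42812×10⁻⁵ m/K
ΔT = 3.58×10⁻³ / 8.42812×10⁻⁵ = 42.477 K
T = 18.3 + 42.477 = 60.777 °C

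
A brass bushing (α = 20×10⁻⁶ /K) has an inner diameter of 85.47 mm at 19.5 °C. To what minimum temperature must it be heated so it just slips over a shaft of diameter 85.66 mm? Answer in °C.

Required Δd = 85.66 − 85.47 = 0.19 mm
Δd = αd₀ΔT ⇒ ΔT = Δd/(αd₀) = 0.19 / (20×10⁻⁶ × 85.47) = 111.15 K
T_min = 19.5 + 111.15 = 130.65 °C

T = 131 °C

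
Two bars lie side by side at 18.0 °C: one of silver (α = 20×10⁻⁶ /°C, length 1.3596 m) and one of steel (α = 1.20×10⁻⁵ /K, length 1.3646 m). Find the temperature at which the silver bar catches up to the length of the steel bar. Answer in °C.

T = 480.2 °C

Equal length when α₁L₁ΔT − α₂L₂ΔT = L₂ − L₁ = 5.00×10⁻³ m
α₁L₁ = 2.7192×10⁻⁵, α₂L₂ = 1.63752×10⁻⁵ → Δ(αL) = 1.08168×10⁻⁵ m/K
ΔT = 5.00×10⁻³ / 1.08168×10⁻⁵ = 462.244 K, so T = 18.0 + 462.244 = 480.244 °C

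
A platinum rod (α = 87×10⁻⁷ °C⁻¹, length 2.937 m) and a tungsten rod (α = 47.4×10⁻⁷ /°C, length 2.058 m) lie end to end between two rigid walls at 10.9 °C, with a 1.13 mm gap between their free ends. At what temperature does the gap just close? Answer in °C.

α₁L₁ = 2.55519×10⁻⁵ m/K, α₂L₂ = 9.75492×10⁻⁶ m/K → total 3.530682×10⁻⁵ m/K
ΔT = g/(α₁L₁+α₂L₂) = 1.13×10⁻³ / 3.530682×10⁻⁵ = 32.005 K
T = 10.9 + 32.005 = 42.905 °C

T = 42.9 °C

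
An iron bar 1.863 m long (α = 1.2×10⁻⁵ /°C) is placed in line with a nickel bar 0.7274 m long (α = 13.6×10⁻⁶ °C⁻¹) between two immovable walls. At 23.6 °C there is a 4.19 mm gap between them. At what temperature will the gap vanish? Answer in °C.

T = 154 °C

Gap closes when ΔL₁ + ΔL₂ = 4.19 mm = 4.19×10⁻³ m
(α₁L₁ + α₂L₂)ΔT = g
α₁L₁ + α₂L₂ = 1.2×10⁻⁵×1.863 + 13.6×10⁻⁶×0.7274 = 3.224864×10⁻⁵ m/K
ΔT = 4.19×10⁻³ / 3.224864×10⁻⁵ = 129.93 K
T = 23.6 + 129.93 = 153.53 °C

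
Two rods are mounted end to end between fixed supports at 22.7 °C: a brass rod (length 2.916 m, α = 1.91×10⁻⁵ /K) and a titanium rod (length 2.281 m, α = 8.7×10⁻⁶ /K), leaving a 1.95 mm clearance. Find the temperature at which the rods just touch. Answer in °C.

Gap closes when ΔL₁ + ΔL₂ = 1.95 mm = 1.95×10⁻³ m
(α₁L₁ + α₂L₂)ΔT = g
α₁L₁ + α₂L₂ = 1.91×10⁻⁵×2.916 + 8.7×10⁻⁶×2.281 = 7.55403×10⁻⁵ m/K
ΔT = 1.95×10⁻³ / 7.55403×10⁻⁵ = 25.814 K
T = 22.7 + 25.814 = 48.514 °C

T = 48.5 °C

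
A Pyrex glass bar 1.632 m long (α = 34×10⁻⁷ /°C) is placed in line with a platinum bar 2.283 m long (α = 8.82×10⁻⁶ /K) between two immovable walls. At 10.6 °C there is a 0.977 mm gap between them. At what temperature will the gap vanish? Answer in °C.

α₁L₁ = 5.5488×10⁻⁶ m/K, α₂L₂ = 2.013606×10⁻⁵ m/K → total 2.568486×10⁻⁵ m/K
ΔT = g/(α₁L₁+α₂L₂) = 9.77×10⁻⁴ / 2.568486×10⁻⁵ = 38.038 K
T = 10.6 + 38.038 = 48.638 °C

T = 48.6 °C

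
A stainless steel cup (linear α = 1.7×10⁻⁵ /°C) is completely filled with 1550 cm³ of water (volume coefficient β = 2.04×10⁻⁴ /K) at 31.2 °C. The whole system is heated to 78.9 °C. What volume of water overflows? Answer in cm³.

The cup also expands: β_container ≈ 3α = 5.1×10⁻⁵ /K
Net overflow = V₀(β_liq − 3α_cont)ΔT
β − 3α = 2.04×10⁻⁴ − 5.1×10⁻⁵ = 1.53×10⁻⁴ /K; ΔT = 47.7 K
ΔV = 1550 × 1.53×10⁻⁴ × 47.7 = 11.3 cm³

11.3 cm³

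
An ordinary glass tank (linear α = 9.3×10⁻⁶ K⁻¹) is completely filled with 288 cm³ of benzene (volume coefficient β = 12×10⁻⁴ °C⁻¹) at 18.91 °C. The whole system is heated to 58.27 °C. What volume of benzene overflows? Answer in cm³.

13.3 cm³

The tank also expands: β_container ≈ 3α = 2.79×10⁻⁵ /K
Net overflow = V₀(β_liq − 3α_cont)ΔT
β − 3α = 1.20×10⁻³ − 2.79×10⁻⁵ = 1.1721×10⁻³ /K; ΔT = 39.36 K
ΔV = 288 × 1.1721×10⁻³ × 39.36 = 13.3 cm³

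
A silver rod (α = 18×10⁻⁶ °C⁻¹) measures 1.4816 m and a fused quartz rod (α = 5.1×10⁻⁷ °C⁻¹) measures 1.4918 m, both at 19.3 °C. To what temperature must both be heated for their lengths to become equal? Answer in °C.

T = 413.0 °C

Equal length when α₁L₁ΔT − α₂L₂ΔT = L₂ − L₁ = 1.02×10⁻² m
α₁L₁ = 2.66688×10⁻⁵, α₂L₂ = 7.60818×10⁻⁷ → Δ(αL) = 2.5907982×10⁻⁵ m/K
ΔT = 1.02×10⁻² / 2.5907982×10⁻⁵ = 393.701 K, so T = 19.3 + 393.701 = 413.001 °C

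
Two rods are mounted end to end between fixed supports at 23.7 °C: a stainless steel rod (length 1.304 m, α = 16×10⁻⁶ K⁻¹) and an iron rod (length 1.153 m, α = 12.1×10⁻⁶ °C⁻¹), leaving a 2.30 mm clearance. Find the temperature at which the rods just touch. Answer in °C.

α₁L₁ = 2.0864×10⁻⁵ m/K, α₂L₂ = 1.39513×10⁻⁵ m/K → total 3.48153×10⁻⁵ m/K
ΔT = g/(α₁L₁+α₂L₂) = 2.30×10⁻³ / 3.48153×10⁻⁵ = 66.063 K
T = 23.7 + 66.063 = 89.763 °C

T = 89.8 °C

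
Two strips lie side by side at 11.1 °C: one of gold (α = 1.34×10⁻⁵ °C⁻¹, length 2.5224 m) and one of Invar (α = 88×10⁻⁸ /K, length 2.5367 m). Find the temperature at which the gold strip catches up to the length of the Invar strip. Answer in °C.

L₁(1 + α₁ΔT) = L₂(1 + α₂ΔT) ⇒ ΔT = (L₂ − L₁)/(α₁L₁ − α₂L₂)
L₂ − L₁ = 2.5367 − 2.5224 = 1.43×10⁻² m
α₁L₁ − α₂L₂ = 1.34×10⁻⁵×2.5224 − 88×10⁻⁸×2.5367 = 3.1567864×10⁻⁵ m/K
ΔT = 1.43×10⁻² / 3.1567864×10⁻⁵ = 452.992 K
T = 11.1 + 452.992 = 464.092 °C

T = 464.1 °C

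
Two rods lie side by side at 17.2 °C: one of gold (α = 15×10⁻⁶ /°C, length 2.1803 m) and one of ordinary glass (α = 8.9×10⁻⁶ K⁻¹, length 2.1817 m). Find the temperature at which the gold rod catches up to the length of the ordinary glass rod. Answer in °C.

T = 122.6 °C

L₁(1 + α₁ΔT) = L₂(1 + α₂ΔT) ⇒ ΔT = (L₂ − L₁)/(α₁L₁ − α₂L₂)
L₂ − L₁ = 2.1817 − 2.1803 = 1.40×10⁻³ m
α₁L₁ − α₂L₂ = 15×10⁻⁶×2.1803 − 8.9×10⁻⁶×2.1817 = 1.328737×10⁻⁵ m/K
ΔT = 1.40×10⁻³ / 1.328737×10⁻⁵ = 105.363 K
T = 17.2 + 105.363 = 122.563 °C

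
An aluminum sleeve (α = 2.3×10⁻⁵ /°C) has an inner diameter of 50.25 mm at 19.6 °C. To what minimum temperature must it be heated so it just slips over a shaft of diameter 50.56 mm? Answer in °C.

T = 288 °C

Required Δd = 50.56 − 50.25 = 0.31 mm
Δd = αd₀ΔT ⇒ ΔT = Δd/(αd₀) = 0.31 / (2.3×10⁻⁵ × 50.25) = 268.22 K
T_min = 19.6 + 268.22 = 287.82 °C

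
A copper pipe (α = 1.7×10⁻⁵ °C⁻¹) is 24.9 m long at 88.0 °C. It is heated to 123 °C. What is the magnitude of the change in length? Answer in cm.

ΔL = 1.48 cm

|ΔT| = |123 − 88.0| = 35.0 K
ΔL = αL₀ΔT = (1.7×10⁻⁵)(24.9)(35.0) = 1.48×10⁻² m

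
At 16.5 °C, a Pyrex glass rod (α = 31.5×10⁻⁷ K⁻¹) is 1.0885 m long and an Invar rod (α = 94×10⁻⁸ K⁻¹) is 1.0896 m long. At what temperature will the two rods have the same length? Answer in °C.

T = 474.0 °C

L₁(1 + α₁ΔT) = L₂(1 + α₂ΔT) ⇒ ΔT = (L₂ − L₁)/(α₁L₁ − α₂L₂)
L₂ − L₁ = 1.0896 − 1.0885 = 1.10×10⁻³ m
α₁L₁ − α₂L₂ = 31.5×10⁻⁷×1.0885 − 94×10⁻⁸×1.0896 = 2.404551×10⁻⁶ m/K
ΔT = 1.10×10⁻³ / 2.404551×10⁻⁶ = 457.466 K
T = 16.5 + 457.466 = 473.966 °C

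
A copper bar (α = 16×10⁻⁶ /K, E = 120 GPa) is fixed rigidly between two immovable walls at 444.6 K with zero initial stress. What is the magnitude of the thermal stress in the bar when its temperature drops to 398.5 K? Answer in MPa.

Fully constrained: the free strain ε = αΔT is blocked, so σ = Eε = EαΔT.
|ΔT| = 46.1 K
σ = 120×10⁹ × 16×10⁻⁶ × 46.1 = 8.85×10⁷ Pa

σ = 88.5 MPa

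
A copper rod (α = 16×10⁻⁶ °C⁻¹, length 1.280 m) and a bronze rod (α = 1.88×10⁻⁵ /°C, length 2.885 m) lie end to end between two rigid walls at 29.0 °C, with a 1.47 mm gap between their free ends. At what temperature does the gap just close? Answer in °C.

T = 48.7 °C

Gap closes when ΔL₁ + ΔL₂ = 1.47 mm = 1.47×10⁻³ m
(α₁L₁ + α₂L₂)ΔT = g
α₁L₁ + α₂L₂ = 16×10⁻⁶×1.280 + 1.88×10⁻⁵×2.885 = 7.4718×10⁻⁵ m/K
ΔT = 1.47×10⁻³ / 7.4718×10⁻⁵ = 19.674 K
T = 29.0 + 19.674 = 48.674 °C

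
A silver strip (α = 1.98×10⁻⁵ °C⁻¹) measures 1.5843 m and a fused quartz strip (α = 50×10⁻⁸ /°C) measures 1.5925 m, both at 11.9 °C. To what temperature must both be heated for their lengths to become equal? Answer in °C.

L₁(1 + α₁ΔT) = L₂(1 + α₂ΔT) ⇒ ΔT = (L₂ − L₁)/(α₁L₁ − α₂L₂)
L₂ − L₁ = 1.5925 − 1.5843 = 8.20×10⁻³ m
α₁L₁ − α₂L₂ = 1.98×10⁻⁵×1.5843 − 50×10⁻⁸×1.5925 = 3.057289×10⁻⁵ m/K
ΔT = 8.20×10⁻³ / 3.057289×10⁻⁵ = 268.211 K
T = 11.9 + 268.211 = 280.111 °C

T = 280.1 °C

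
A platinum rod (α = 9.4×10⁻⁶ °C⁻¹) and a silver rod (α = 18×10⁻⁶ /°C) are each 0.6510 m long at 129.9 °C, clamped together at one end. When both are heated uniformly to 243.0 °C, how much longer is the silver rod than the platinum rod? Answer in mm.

0.633 mm

ΔT = 113.1 K
platinum: ΔL = 9.4×10⁻⁶ × 0.6510 m × 113.1 = 6.9210×10⁻⁴ m = 0.69210 mm
silver: ΔL = 18×10⁻⁶ × 0.6510 m × 113.1 = 1.3253×10⁻³ m = 1.3253 mm
difference = 1.3253 − 0.69210 = 0.6332 mm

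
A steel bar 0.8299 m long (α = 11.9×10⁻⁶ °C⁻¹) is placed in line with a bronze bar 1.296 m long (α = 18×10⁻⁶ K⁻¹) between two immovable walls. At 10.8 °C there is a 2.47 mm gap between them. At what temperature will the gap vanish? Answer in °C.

T = 85.2 °C

α₁L₁ = 9.87581×10⁻⁶ m/K, α₂L₂ = 2.3328×10⁻⁵ m/K → total 3.320381×10⁻⁵ m/K
ΔT = g/(α₁L₁+α₂L₂) = 2.47×10⁻³ / 3.320381×10⁻⁵ = 74.389 K
T = 10.8 + 74.389 = 85.189 °C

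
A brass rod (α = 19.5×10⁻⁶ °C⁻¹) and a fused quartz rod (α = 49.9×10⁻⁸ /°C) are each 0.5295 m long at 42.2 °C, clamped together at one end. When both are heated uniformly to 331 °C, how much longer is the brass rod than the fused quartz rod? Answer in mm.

2.91 mm

ΔT = 288.8 K
brass: ΔL = 19.5×10⁻⁶ × 0.5295 m × 288.8 = 2.9819×10⁻³ m = 2.9819 mm
fused quartz: ΔL = 49.9×10⁻⁸ × 0.5295 m × 288.8 = 7.6307×10⁻⁵ m = 0.076307 mm
difference = 2.9819 − 0.076307 = 2.905593 mm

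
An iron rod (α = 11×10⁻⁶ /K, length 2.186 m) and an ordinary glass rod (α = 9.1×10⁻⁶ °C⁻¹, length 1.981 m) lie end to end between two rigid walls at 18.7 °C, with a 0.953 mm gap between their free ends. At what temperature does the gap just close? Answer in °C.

Gap closes when ΔL₁ + ΔL₂ = 0.953 mm = 9.53×10⁻⁴ m
(α₁L₁ + α₂L₂)ΔT = g
α₁L₁ + α₂L₂ = 11×10⁻⁶×2.186 + 9.1×10⁻⁶×1.981 = 4.20731×10⁻⁵ m/K
ΔT = 9.53×10⁻⁴ / 4.20731×10⁻⁵ = 22.651 K
T = 18.7 + 22.651 = 41.351 °C

T = 41.4 °C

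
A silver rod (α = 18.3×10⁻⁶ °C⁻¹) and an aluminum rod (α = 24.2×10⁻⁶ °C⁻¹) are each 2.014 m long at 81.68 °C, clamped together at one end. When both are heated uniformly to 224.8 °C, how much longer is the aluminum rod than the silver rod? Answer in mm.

1.70 mm

ΔT = 143.12 K
silver: ΔL = 18.3×10⁻⁶ × 2.014 m × 143.12 = 5.2749×10⁻³ m = 5.2749 mm
aluminum: ΔL = 24.2×10⁻⁶ × 2.014 m × 143.12 = 6.9755×10⁻³ m = 6.9755 mm
difference = 6.9755 − 5.2749 = 1.7006 mm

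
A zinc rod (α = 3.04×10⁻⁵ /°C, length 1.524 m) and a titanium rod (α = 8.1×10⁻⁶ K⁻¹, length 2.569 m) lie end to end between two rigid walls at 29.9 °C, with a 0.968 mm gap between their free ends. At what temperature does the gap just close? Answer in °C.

Gap closes when ΔL₁ + ΔL₂ = 0.968 mm = 9.68×10⁻⁴ m
(α₁L₁ + α₂L₂)ΔT = g
α₁L₁ + α₂L₂ = 3.04×10⁻⁵×1.524 + 8.1×10⁻⁶×2.569 = 6.71385×10⁻⁵ m/K
ΔT = 9.68×10⁻⁴ / 6.71385×10⁻⁵ = 14.418 K
T = 29.9 + 14.418 = 44.318 °C

T = 44.3 °C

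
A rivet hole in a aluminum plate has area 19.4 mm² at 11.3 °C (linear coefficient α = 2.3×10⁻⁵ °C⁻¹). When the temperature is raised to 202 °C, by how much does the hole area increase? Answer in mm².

ΔA = 0.170 mm²

Area coefficient ≈ 2α; |ΔT| = 190.7 K
ΔA = 2αA₀ΔT = 2(2.3×10⁻⁵)(19.4)(190.7) = 0.170 mm²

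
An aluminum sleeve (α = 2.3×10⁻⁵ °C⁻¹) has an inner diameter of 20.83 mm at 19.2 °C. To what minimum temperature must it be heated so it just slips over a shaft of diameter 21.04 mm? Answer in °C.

Required Δd = 21.04 − 20.83 = 0.21 mm
Δd = αd₀ΔT ⇒ ΔT = Δd/(αd₀) = 0.21 / (2.3×10⁻⁵ × 20.83) = 438.33 K
T_min = 19.2 + 438.33 = 457.53 °C

T = 458 °C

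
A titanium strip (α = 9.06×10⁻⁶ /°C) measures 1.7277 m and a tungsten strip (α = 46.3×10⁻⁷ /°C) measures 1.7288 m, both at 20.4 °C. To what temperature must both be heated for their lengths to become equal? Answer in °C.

T = 164.2 °C

Equal length when α₁L₁ΔT − α₂L₂ΔT = L₂ − L₁ = 1.10×10⁻³ m
α₁L₁ = 1.5652962×10⁻⁵, α₂L₂ = 8.004344×10⁻⁶ → Δ(αL) = 7.648618×10⁻⁶ m/K
ΔT = 1.10×10⁻³ / 7.648618×10⁻⁶ = 143.817 K, so T = 20.4 + 143.817 = 164.217 °C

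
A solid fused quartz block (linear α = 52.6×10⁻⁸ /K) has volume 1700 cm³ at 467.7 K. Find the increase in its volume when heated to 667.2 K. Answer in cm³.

ΔV = 0.535 cm³

Isotropic solid: β ≈ 3α = 1.6×10⁻⁶ /K; ΔT = 199.5 K
ΔV = 3αV₀ΔT = 3(52.6×10⁻⁸)(1700)(199.5) = 0.535 cm³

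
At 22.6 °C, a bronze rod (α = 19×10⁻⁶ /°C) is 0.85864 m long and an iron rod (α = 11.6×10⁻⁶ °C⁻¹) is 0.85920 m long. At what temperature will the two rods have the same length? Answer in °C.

Equal length when α₁L₁ΔT − α₂L₂ΔT = L₂ − L₁ = 5.60×10⁻⁴ m
α₁L₁ = 1.631416×10⁻⁵, α₂L₂ = 9.96672×10⁻⁶ → Δ(αL) = 6.34744×10⁻⁶ m/K
ΔT = 5.60×10⁻⁴ / 6.34744×10⁻⁶ = 88.225 K, so T = 22.6 + 88.225 = 110.825 °C

T = 110.8 °C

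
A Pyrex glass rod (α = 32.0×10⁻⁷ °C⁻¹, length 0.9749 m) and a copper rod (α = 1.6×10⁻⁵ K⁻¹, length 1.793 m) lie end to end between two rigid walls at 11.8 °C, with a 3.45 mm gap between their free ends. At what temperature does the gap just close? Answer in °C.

α₁L₁ = 3.11968×10⁻⁶ m/K, α₂L₂ = 2.8688×10⁻⁵ m/K → total 3.180768×10⁻⁵ m/K
ΔT = g/(α₁L₁+α₂L₂) = 3.45×10⁻³ / 3.180768×10⁻⁵ = 108.46 K
T = 11.8 + 108.46 = 120.26 °C

T = 120 °C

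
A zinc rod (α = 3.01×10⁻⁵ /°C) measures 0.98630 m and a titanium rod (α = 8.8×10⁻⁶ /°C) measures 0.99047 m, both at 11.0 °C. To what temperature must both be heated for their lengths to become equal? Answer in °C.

T = 209.8 °C

Equal length when α₁L₁ΔT − α₂L₂ΔT = L₂ − L₁ = 4.17×10⁻³ m
α₁L₁ = 2.968763×10⁻⁵, α₂L₂ = 8.716136×10⁻⁶ → Δ(αL) = 2.0971494×10⁻⁵ m/K
ΔT = 4.17×10⁻³ / 2.0971494×10⁻⁵ = 198.841 K, so T = 11.0 + 198.841 = 209.841 °C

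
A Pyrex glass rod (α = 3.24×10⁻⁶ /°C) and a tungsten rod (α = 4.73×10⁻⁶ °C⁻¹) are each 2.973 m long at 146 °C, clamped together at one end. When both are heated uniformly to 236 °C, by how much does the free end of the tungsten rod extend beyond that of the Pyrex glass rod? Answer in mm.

ΔT = 90 K
Pyrex glass: ΔL = 3.24×10⁻⁶ × 2.973 m × 90 = 8.6693×10⁻⁴ m = 0.86693 mm
tungsten: ΔL = 4.73×10⁻⁶ × 2.973 m × 90 = 1.2656×10⁻³ m = 1.2656 mm
difference = 1.2656 − 0.86693 = 0.39867 mm

0.399 mm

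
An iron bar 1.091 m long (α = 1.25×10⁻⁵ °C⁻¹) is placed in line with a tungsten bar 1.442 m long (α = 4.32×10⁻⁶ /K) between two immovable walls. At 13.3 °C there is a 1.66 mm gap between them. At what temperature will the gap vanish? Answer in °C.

α₁L₁ = 1.36375×10⁻⁵ m/K, α₂L₂ = 6.22944×10⁻⁶ m/K → total 1.986694×10⁻⁵ m/K
ΔT = g/(α₁L₁+α₂L₂) = 1.66×10⁻³ / 1.986694×10⁻⁵ = 83.556 K
T = 13.3 + 83.556 = 96.856 °C

T = 96.9 °C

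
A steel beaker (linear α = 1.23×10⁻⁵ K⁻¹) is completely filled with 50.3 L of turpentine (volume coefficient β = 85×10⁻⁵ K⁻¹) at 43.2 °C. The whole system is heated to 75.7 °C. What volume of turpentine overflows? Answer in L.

1.33 L

The beaker also expands: β_container ≈ 3α = 3.69×10⁻⁵ /K
Net overflow = V₀(β_liq − 3α_cont)ΔT
β − 3α = 8.50×10⁻⁴ − 3.69×10⁻⁵ = 8.131×10⁻⁴ /K; ΔT = 32.5 K
ΔV = 50.3 × 8.131×10⁻⁴ × 32.5 = 1.33 L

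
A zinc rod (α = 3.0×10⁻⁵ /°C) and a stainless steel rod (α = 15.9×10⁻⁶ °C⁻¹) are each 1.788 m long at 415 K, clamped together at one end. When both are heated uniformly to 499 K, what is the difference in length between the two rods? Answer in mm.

2.12 mm

ΔT = 84 K
zinc: ΔL = 3.0×10⁻⁵ × 1.788 m × 84 = 4.5058×10⁻³ m = 4.5058 mm
stainless steel: ΔL = 15.9×10⁻⁶ × 1.788 m × 84 = 2.3881×10⁻³ m = 2.3881 mm
difference = 4.5058 − 2.3881 = 2.1177 mm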